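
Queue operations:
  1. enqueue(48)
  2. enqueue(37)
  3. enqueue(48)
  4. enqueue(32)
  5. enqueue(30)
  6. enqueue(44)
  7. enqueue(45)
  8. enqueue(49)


enqueue(48) -> [48]
enqueue(37) -> [48, 37]
enqueue(48) -> [48, 37, 48]
enqueue(32) -> [48, 37, 48, 32]
enqueue(30) -> [48, 37, 48, 32, 30]
enqueue(44) -> [48, 37, 48, 32, 30, 44]
enqueue(45) -> [48, 37, 48, 32, 30, 44, 45]
enqueue(49) -> [48, 37, 48, 32, 30, 44, 45, 49]

Final queue: [48, 37, 48, 32, 30, 44, 45, 49]


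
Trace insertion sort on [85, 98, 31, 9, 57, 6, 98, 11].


Initial: [85, 98, 31, 9, 57, 6, 98, 11]
Insert 98: [85, 98, 31, 9, 57, 6, 98, 11]
Insert 31: [31, 85, 98, 9, 57, 6, 98, 11]
Insert 9: [9, 31, 85, 98, 57, 6, 98, 11]
Insert 57: [9, 31, 57, 85, 98, 6, 98, 11]
Insert 6: [6, 9, 31, 57, 85, 98, 98, 11]
Insert 98: [6, 9, 31, 57, 85, 98, 98, 11]
Insert 11: [6, 9, 11, 31, 57, 85, 98, 98]

Sorted: [6, 9, 11, 31, 57, 85, 98, 98]


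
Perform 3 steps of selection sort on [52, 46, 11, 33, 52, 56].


Initial: [52, 46, 11, 33, 52, 56]
Step 1: min=11 at 2
  Swap: [11, 46, 52, 33, 52, 56]
Step 2: min=33 at 3
  Swap: [11, 33, 52, 46, 52, 56]
Step 3: min=46 at 3
  Swap: [11, 33, 46, 52, 52, 56]

After 3 steps: [11, 33, 46, 52, 52, 56]


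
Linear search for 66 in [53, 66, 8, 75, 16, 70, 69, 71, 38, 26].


i=0: 53!=66
i=1: 66==66 found!

Found at 1, 2 comps


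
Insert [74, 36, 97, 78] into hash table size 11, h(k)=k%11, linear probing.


Insert 74: h=8 -> slot 8
Insert 36: h=3 -> slot 3
Insert 97: h=9 -> slot 9
Insert 78: h=1 -> slot 1

Table: [None, 78, None, 36, None, None, None, None, 74, 97, None]


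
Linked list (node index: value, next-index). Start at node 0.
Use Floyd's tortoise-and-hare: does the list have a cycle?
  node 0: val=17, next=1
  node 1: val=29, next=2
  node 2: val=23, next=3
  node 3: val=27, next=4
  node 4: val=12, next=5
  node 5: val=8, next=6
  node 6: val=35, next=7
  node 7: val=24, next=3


Floyd's tortoise (slow, +1) and hare (fast, +2):
  init: slow=0, fast=0
  step 1: slow=1, fast=2
  step 2: slow=2, fast=4
  step 3: slow=3, fast=6
  step 4: slow=4, fast=3
  step 5: slow=5, fast=5
  slow == fast at node 5: cycle detected

Cycle: yes


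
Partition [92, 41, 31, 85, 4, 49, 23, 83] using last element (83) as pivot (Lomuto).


Pivot: 83
  41 <= 83: swap -> [41, 92, 31, 85, 4, 49, 23, 83]
  31 <= 83: swap -> [41, 31, 92, 85, 4, 49, 23, 83]
  4 <= 83: swap -> [41, 31, 4, 85, 92, 49, 23, 83]
  49 <= 83: swap -> [41, 31, 4, 49, 92, 85, 23, 83]
  23 <= 83: swap -> [41, 31, 4, 49, 23, 85, 92, 83]
Place pivot at 5: [41, 31, 4, 49, 23, 83, 92, 85]

Partitioned: [41, 31, 4, 49, 23, 83, 92, 85]


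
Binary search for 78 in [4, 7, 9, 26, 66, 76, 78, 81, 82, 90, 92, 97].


Step 1: lo=0, hi=11, mid=5, val=76
Step 2: lo=6, hi=11, mid=8, val=82
Step 3: lo=6, hi=7, mid=6, val=78

Found at index 6


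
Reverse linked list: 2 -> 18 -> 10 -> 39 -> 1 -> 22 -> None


Step 1: curr=2, set curr.next=prev(None) | reversed so far: 2
Step 2: curr=18, set curr.next=prev(2) | reversed so far: 18 -> 2
Step 3: curr=10, set curr.next=prev(18) | reversed so far: 10 -> 18 -> 2
Step 4: curr=39, set curr.next=prev(10) | reversed so far: 39 -> 10 -> 18 -> 2
Step 5: curr=1, set curr.next=prev(39) | reversed so far: 1 -> 39 -> 10 -> 18 -> 2
Step 6: curr=22, set curr.next=prev(1) | reversed so far: 22 -> 1 -> 39 -> 10 -> 18 -> 2

22 -> 1 -> 39 -> 10 -> 18 -> 2 -> None


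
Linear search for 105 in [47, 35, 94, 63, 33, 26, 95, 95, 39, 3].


i=0: 47!=105
i=1: 35!=105
i=2: 94!=105
i=3: 63!=105
i=4: 33!=105
i=5: 26!=105
i=6: 95!=105
i=7: 95!=105
i=8: 39!=105
i=9: 3!=105

Not found, 10 comps


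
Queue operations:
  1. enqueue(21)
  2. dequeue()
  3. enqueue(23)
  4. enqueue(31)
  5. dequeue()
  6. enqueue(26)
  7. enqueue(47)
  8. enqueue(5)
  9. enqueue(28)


enqueue(21) -> [21]
dequeue()->21, []
enqueue(23) -> [23]
enqueue(31) -> [23, 31]
dequeue()->23, [31]
enqueue(26) -> [31, 26]
enqueue(47) -> [31, 26, 47]
enqueue(5) -> [31, 26, 47, 5]
enqueue(28) -> [31, 26, 47, 5, 28]

Final queue: [31, 26, 47, 5, 28]


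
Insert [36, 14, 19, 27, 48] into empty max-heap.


Insert 36: [36]
Insert 14: [36, 14]
Insert 19: [36, 14, 19]
Insert 27: [36, 27, 19, 14]
Insert 48: [48, 36, 19, 14, 27]

Final heap: [48, 36, 19, 14, 27]


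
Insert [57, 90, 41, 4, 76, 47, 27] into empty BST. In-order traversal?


Insert 57: root
Insert 90: R from 57
Insert 41: L from 57
Insert 4: L from 57 -> L from 41
Insert 76: R from 57 -> L from 90
Insert 47: L from 57 -> R from 41
Insert 27: L from 57 -> L from 41 -> R from 4

In-order: [4, 27, 41, 47, 57, 76, 90]


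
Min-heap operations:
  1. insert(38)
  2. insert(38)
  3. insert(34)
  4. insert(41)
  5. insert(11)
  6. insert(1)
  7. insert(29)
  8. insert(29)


insert(38) -> [38]
insert(38) -> [38, 38]
insert(34) -> [34, 38, 38]
insert(41) -> [34, 38, 38, 41]
insert(11) -> [11, 34, 38, 41, 38]
insert(1) -> [1, 34, 11, 41, 38, 38]
insert(29) -> [1, 34, 11, 41, 38, 38, 29]
insert(29) -> [1, 29, 11, 34, 38, 38, 29, 41]

Final heap: [1, 29, 11, 34, 38, 38, 29, 41]


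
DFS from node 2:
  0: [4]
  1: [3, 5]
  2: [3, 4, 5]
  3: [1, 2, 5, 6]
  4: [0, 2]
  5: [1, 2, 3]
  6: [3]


Visit 2, push [5, 4, 3]
Visit 3, push [6, 5, 1]
Visit 1, push [5]
Visit 5, push []
Visit 6, push []
Visit 4, push [0]
Visit 0, push []

DFS order: [2, 3, 1, 5, 6, 4, 0]


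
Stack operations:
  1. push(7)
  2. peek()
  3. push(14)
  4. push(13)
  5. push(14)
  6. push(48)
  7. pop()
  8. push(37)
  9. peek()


push(7) -> [7]
peek()->7
push(14) -> [7, 14]
push(13) -> [7, 14, 13]
push(14) -> [7, 14, 13, 14]
push(48) -> [7, 14, 13, 14, 48]
pop()->48, [7, 14, 13, 14]
push(37) -> [7, 14, 13, 14, 37]
peek()->37

Final stack: [7, 14, 13, 14, 37]


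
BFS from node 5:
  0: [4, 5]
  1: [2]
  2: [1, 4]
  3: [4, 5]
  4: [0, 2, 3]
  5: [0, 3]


Visit 5, enqueue [0, 3]
Visit 0, enqueue [4]
Visit 3, enqueue []
Visit 4, enqueue [2]
Visit 2, enqueue [1]
Visit 1, enqueue []

BFS order: [5, 0, 3, 4, 2, 1]


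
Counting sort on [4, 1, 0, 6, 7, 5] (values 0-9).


Input: [4, 1, 0, 6, 7, 5]
Counts: [1, 1, 0, 0, 1, 1, 1, 1, 0, 0]

Sorted: [0, 1, 4, 5, 6, 7]


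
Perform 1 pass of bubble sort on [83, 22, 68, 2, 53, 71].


Initial: [83, 22, 68, 2, 53, 71]
Pass 1: [22, 68, 2, 53, 71, 83] (5 swaps)

After 1 pass: [22, 68, 2, 53, 71, 83]


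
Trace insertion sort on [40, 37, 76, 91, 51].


Initial: [40, 37, 76, 91, 51]
Insert 37: [37, 40, 76, 91, 51]
Insert 76: [37, 40, 76, 91, 51]
Insert 91: [37, 40, 76, 91, 51]
Insert 51: [37, 40, 51, 76, 91]

Sorted: [37, 40, 51, 76, 91]


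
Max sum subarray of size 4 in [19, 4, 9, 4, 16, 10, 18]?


[0:4]: 36
[1:5]: 33
[2:6]: 39
[3:7]: 48

Max: 48 at [3:7]


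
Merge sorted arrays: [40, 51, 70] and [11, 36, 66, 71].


Take 11 from B
Take 36 from B
Take 40 from A
Take 51 from A
Take 66 from B
Take 70 from A

Merged: [11, 36, 40, 51, 66, 70, 71]


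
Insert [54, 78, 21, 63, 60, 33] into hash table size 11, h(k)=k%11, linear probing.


Insert 54: h=10 -> slot 10
Insert 78: h=1 -> slot 1
Insert 21: h=10, 1 probes -> slot 0
Insert 63: h=8 -> slot 8
Insert 60: h=5 -> slot 5
Insert 33: h=0, 2 probes -> slot 2

Table: [21, 78, 33, None, None, 60, None, None, 63, None, 54]


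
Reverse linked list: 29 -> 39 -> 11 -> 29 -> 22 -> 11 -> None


Step 1: curr=29, set curr.next=prev(None) | reversed so far: 29
Step 2: curr=39, set curr.next=prev(29) | reversed so far: 39 -> 29
Step 3: curr=11, set curr.next=prev(39) | reversed so far: 11 -> 39 -> 29
Step 4: curr=29, set curr.next=prev(11) | reversed so far: 29 -> 11 -> 39 -> 29
Step 5: curr=22, set curr.next=prev(29) | reversed so far: 22 -> 29 -> 11 -> 39 -> 29
Step 6: curr=11, set curr.next=prev(22) | reversed so far: 11 -> 22 -> 29 -> 11 -> 39 -> 29

11 -> 22 -> 29 -> 11 -> 39 -> 29 -> None


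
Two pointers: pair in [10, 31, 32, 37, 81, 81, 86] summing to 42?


lo=0(10)+hi=6(86)=96
lo=0(10)+hi=5(81)=91
lo=0(10)+hi=4(81)=91
lo=0(10)+hi=3(37)=47
lo=0(10)+hi=2(32)=42

Yes: 10+32=42


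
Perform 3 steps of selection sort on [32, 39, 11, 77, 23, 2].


Initial: [32, 39, 11, 77, 23, 2]
Step 1: min=2 at 5
  Swap: [2, 39, 11, 77, 23, 32]
Step 2: min=11 at 2
  Swap: [2, 11, 39, 77, 23, 32]
Step 3: min=23 at 4
  Swap: [2, 11, 23, 77, 39, 32]

After 3 steps: [2, 11, 23, 77, 39, 32]


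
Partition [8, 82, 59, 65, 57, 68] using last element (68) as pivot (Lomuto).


Pivot: 68
  8 <= 68: advance i (no swap)
  59 <= 68: swap -> [8, 59, 82, 65, 57, 68]
  65 <= 68: swap -> [8, 59, 65, 82, 57, 68]
  57 <= 68: swap -> [8, 59, 65, 57, 82, 68]
Place pivot at 4: [8, 59, 65, 57, 68, 82]

Partitioned: [8, 59, 65, 57, 68, 82]


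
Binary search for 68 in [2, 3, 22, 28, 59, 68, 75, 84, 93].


Step 1: lo=0, hi=8, mid=4, val=59
Step 2: lo=5, hi=8, mid=6, val=75
Step 3: lo=5, hi=5, mid=5, val=68

Found at index 5


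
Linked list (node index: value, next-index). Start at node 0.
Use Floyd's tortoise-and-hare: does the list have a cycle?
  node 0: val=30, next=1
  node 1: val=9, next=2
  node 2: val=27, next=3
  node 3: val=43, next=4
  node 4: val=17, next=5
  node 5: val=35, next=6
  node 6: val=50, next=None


Floyd's tortoise (slow, +1) and hare (fast, +2):
  init: slow=0, fast=0
  step 1: slow=1, fast=2
  step 2: slow=2, fast=4
  step 3: slow=3, fast=6
  step 4: fast -> None, no cycle

Cycle: no


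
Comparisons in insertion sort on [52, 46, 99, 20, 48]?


Algorithm: insertion sort
Input: [52, 46, 99, 20, 48]
Sorted: [20, 46, 48, 52, 99]

8


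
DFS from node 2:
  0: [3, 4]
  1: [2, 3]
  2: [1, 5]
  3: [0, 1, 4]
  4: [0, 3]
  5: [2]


Visit 2, push [5, 1]
Visit 1, push [3]
Visit 3, push [4, 0]
Visit 0, push [4]
Visit 4, push []
Visit 5, push []

DFS order: [2, 1, 3, 0, 4, 5]


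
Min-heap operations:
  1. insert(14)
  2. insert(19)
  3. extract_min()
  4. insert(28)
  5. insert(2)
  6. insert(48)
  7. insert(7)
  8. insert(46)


insert(14) -> [14]
insert(19) -> [14, 19]
extract_min()->14, [19]
insert(28) -> [19, 28]
insert(2) -> [2, 28, 19]
insert(48) -> [2, 28, 19, 48]
insert(7) -> [2, 7, 19, 48, 28]
insert(46) -> [2, 7, 19, 48, 28, 46]

Final heap: [2, 7, 19, 48, 28, 46]


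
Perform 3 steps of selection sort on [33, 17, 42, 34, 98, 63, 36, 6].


Initial: [33, 17, 42, 34, 98, 63, 36, 6]
Step 1: min=6 at 7
  Swap: [6, 17, 42, 34, 98, 63, 36, 33]
Step 2: min=17 at 1
  Swap: [6, 17, 42, 34, 98, 63, 36, 33]
Step 3: min=33 at 7
  Swap: [6, 17, 33, 34, 98, 63, 36, 42]

After 3 steps: [6, 17, 33, 34, 98, 63, 36, 42]


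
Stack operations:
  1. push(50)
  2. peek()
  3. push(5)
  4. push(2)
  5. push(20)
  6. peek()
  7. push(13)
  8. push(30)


push(50) -> [50]
peek()->50
push(5) -> [50, 5]
push(2) -> [50, 5, 2]
push(20) -> [50, 5, 2, 20]
peek()->20
push(13) -> [50, 5, 2, 20, 13]
push(30) -> [50, 5, 2, 20, 13, 30]

Final stack: [50, 5, 2, 20, 13, 30]


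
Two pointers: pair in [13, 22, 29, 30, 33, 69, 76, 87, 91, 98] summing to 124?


lo=0(13)+hi=9(98)=111
lo=1(22)+hi=9(98)=120
lo=2(29)+hi=9(98)=127
lo=2(29)+hi=8(91)=120
lo=3(30)+hi=8(91)=121
lo=4(33)+hi=8(91)=124

Yes: 33+91=124


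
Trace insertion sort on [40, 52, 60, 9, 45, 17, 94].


Initial: [40, 52, 60, 9, 45, 17, 94]
Insert 52: [40, 52, 60, 9, 45, 17, 94]
Insert 60: [40, 52, 60, 9, 45, 17, 94]
Insert 9: [9, 40, 52, 60, 45, 17, 94]
Insert 45: [9, 40, 45, 52, 60, 17, 94]
Insert 17: [9, 17, 40, 45, 52, 60, 94]
Insert 94: [9, 17, 40, 45, 52, 60, 94]

Sorted: [9, 17, 40, 45, 52, 60, 94]


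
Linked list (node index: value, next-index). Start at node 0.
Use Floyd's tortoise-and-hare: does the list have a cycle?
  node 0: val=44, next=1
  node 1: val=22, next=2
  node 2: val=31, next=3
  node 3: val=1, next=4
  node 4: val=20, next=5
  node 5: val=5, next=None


Floyd's tortoise (slow, +1) and hare (fast, +2):
  init: slow=0, fast=0
  step 1: slow=1, fast=2
  step 2: slow=2, fast=4
  step 3: fast 4->5->None, no cycle

Cycle: no


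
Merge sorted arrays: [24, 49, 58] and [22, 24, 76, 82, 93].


Take 22 from B
Take 24 from A
Take 24 from B
Take 49 from A
Take 58 from A

Merged: [22, 24, 24, 49, 58, 76, 82, 93]


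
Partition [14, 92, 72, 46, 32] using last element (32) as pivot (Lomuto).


Pivot: 32
  14 <= 32: advance i (no swap)
Place pivot at 1: [14, 32, 72, 46, 92]

Partitioned: [14, 32, 72, 46, 92]


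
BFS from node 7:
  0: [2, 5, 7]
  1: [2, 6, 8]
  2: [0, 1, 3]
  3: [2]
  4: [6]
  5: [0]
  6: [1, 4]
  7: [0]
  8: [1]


Visit 7, enqueue [0]
Visit 0, enqueue [2, 5]
Visit 2, enqueue [1, 3]
Visit 5, enqueue []
Visit 1, enqueue [6, 8]
Visit 3, enqueue []
Visit 6, enqueue [4]
Visit 8, enqueue []
Visit 4, enqueue []

BFS order: [7, 0, 2, 5, 1, 3, 6, 8, 4]


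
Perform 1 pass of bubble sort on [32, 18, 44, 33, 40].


Initial: [32, 18, 44, 33, 40]
Pass 1: [18, 32, 33, 40, 44] (3 swaps)

After 1 pass: [18, 32, 33, 40, 44]


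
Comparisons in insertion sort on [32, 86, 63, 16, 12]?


Algorithm: insertion sort
Input: [32, 86, 63, 16, 12]
Sorted: [12, 16, 32, 63, 86]

10


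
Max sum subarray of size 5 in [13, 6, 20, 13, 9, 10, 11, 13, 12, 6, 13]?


[0:5]: 61
[1:6]: 58
[2:7]: 63
[3:8]: 56
[4:9]: 55
[5:10]: 52
[6:11]: 55

Max: 63 at [2:7]


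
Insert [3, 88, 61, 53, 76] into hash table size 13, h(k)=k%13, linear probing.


Insert 3: h=3 -> slot 3
Insert 88: h=10 -> slot 10
Insert 61: h=9 -> slot 9
Insert 53: h=1 -> slot 1
Insert 76: h=11 -> slot 11

Table: [None, 53, None, 3, None, None, None, None, None, 61, 88, 76, None]


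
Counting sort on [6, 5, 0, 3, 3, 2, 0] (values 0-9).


Input: [6, 5, 0, 3, 3, 2, 0]
Counts: [2, 0, 1, 2, 0, 1, 1, 0, 0, 0]

Sorted: [0, 0, 2, 3, 3, 5, 6]


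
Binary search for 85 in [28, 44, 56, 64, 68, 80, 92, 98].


Step 1: lo=0, hi=7, mid=3, val=64
Step 2: lo=4, hi=7, mid=5, val=80
Step 3: lo=6, hi=7, mid=6, val=92

Not found


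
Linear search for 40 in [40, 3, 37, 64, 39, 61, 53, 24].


i=0: 40==40 found!

Found at 0, 1 comps


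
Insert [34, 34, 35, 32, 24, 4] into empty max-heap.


Insert 34: [34]
Insert 34: [34, 34]
Insert 35: [35, 34, 34]
Insert 32: [35, 34, 34, 32]
Insert 24: [35, 34, 34, 32, 24]
Insert 4: [35, 34, 34, 32, 24, 4]

Final heap: [35, 34, 34, 32, 24, 4]


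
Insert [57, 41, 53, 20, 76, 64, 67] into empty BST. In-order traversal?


Insert 57: root
Insert 41: L from 57
Insert 53: L from 57 -> R from 41
Insert 20: L from 57 -> L from 41
Insert 76: R from 57
Insert 64: R from 57 -> L from 76
Insert 67: R from 57 -> L from 76 -> R from 64

In-order: [20, 41, 53, 57, 64, 67, 76]


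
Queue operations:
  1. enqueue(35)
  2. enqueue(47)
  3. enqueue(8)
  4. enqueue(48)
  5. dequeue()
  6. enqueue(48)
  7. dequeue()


enqueue(35) -> [35]
enqueue(47) -> [35, 47]
enqueue(8) -> [35, 47, 8]
enqueue(48) -> [35, 47, 8, 48]
dequeue()->35, [47, 8, 48]
enqueue(48) -> [47, 8, 48, 48]
dequeue()->47, [8, 48, 48]

Final queue: [8, 48, 48]


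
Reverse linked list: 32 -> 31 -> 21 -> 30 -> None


Step 1: curr=32, set curr.next=prev(None) | reversed so far: 32
Step 2: curr=31, set curr.next=prev(32) | reversed so far: 31 -> 32
Step 3: curr=21, set curr.next=prev(31) | reversed so far: 21 -> 31 -> 32
Step 4: curr=30, set curr.next=prev(21) | reversed so far: 30 -> 21 -> 31 -> 32

30 -> 21 -> 31 -> 32 -> None


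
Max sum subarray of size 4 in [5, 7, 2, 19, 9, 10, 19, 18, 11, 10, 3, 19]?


[0:4]: 33
[1:5]: 37
[2:6]: 40
[3:7]: 57
[4:8]: 56
[5:9]: 58
[6:10]: 58
[7:11]: 42
[8:12]: 43

Max: 58 at [5:9]


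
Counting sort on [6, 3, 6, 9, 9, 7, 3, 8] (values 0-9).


Input: [6, 3, 6, 9, 9, 7, 3, 8]
Counts: [0, 0, 0, 2, 0, 0, 2, 1, 1, 2]

Sorted: [3, 3, 6, 6, 7, 8, 9, 9]


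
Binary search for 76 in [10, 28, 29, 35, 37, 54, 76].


Step 1: lo=0, hi=6, mid=3, val=35
Step 2: lo=4, hi=6, mid=5, val=54
Step 3: lo=6, hi=6, mid=6, val=76

Found at index 6


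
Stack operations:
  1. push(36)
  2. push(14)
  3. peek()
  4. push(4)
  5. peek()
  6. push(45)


push(36) -> [36]
push(14) -> [36, 14]
peek()->14
push(4) -> [36, 14, 4]
peek()->4
push(45) -> [36, 14, 4, 45]

Final stack: [36, 14, 4, 45]


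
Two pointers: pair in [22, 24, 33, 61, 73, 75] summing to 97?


lo=0(22)+hi=5(75)=97

Yes: 22+75=97


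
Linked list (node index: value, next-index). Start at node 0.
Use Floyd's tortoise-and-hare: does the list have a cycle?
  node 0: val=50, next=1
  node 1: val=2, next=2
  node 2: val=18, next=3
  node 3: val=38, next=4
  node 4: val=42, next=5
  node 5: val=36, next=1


Floyd's tortoise (slow, +1) and hare (fast, +2):
  init: slow=0, fast=0
  step 1: slow=1, fast=2
  step 2: slow=2, fast=4
  step 3: slow=3, fast=1
  step 4: slow=4, fast=3
  step 5: slow=5, fast=5
  slow == fast at node 5: cycle detected

Cycle: yes


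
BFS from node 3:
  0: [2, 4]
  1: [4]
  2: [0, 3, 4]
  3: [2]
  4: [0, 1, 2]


Visit 3, enqueue [2]
Visit 2, enqueue [0, 4]
Visit 0, enqueue []
Visit 4, enqueue [1]
Visit 1, enqueue []

BFS order: [3, 2, 0, 4, 1]


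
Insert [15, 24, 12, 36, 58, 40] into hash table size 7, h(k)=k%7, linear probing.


Insert 15: h=1 -> slot 1
Insert 24: h=3 -> slot 3
Insert 12: h=5 -> slot 5
Insert 36: h=1, 1 probes -> slot 2
Insert 58: h=2, 2 probes -> slot 4
Insert 40: h=5, 1 probes -> slot 6

Table: [None, 15, 36, 24, 58, 12, 40]


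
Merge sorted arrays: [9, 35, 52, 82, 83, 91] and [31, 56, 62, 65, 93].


Take 9 from A
Take 31 from B
Take 35 from A
Take 52 from A
Take 56 from B
Take 62 from B
Take 65 from B
Take 82 from A
Take 83 from A
Take 91 from A

Merged: [9, 31, 35, 52, 56, 62, 65, 82, 83, 91, 93]


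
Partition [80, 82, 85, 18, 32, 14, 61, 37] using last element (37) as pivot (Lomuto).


Pivot: 37
  18 <= 37: swap -> [18, 82, 85, 80, 32, 14, 61, 37]
  32 <= 37: swap -> [18, 32, 85, 80, 82, 14, 61, 37]
  14 <= 37: swap -> [18, 32, 14, 80, 82, 85, 61, 37]
Place pivot at 3: [18, 32, 14, 37, 82, 85, 61, 80]

Partitioned: [18, 32, 14, 37, 82, 85, 61, 80]


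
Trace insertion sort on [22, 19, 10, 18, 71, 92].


Initial: [22, 19, 10, 18, 71, 92]
Insert 19: [19, 22, 10, 18, 71, 92]
Insert 10: [10, 19, 22, 18, 71, 92]
Insert 18: [10, 18, 19, 22, 71, 92]
Insert 71: [10, 18, 19, 22, 71, 92]
Insert 92: [10, 18, 19, 22, 71, 92]

Sorted: [10, 18, 19, 22, 71, 92]


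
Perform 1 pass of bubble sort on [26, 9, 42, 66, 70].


Initial: [26, 9, 42, 66, 70]
Pass 1: [9, 26, 42, 66, 70] (1 swaps)

After 1 pass: [9, 26, 42, 66, 70]


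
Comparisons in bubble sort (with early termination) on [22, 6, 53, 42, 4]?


Algorithm: bubble sort (with early termination)
Input: [22, 6, 53, 42, 4]
Sorted: [4, 6, 22, 42, 53]

10


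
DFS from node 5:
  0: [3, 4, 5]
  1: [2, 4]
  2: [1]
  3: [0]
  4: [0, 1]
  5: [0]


Visit 5, push [0]
Visit 0, push [4, 3]
Visit 3, push []
Visit 4, push [1]
Visit 1, push [2]
Visit 2, push []

DFS order: [5, 0, 3, 4, 1, 2]


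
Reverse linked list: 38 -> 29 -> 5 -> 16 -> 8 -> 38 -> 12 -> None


Step 1: curr=38, set curr.next=prev(None) | reversed so far: 38
Step 2: curr=29, set curr.next=prev(38) | reversed so far: 29 -> 38
Step 3: curr=5, set curr.next=prev(29) | reversed so far: 5 -> 29 -> 38
Step 4: curr=16, set curr.next=prev(5) | reversed so far: 16 -> 5 -> 29 -> 38
Step 5: curr=8, set curr.next=prev(16) | reversed so far: 8 -> 16 -> 5 -> 29 -> 38
Step 6: curr=38, set curr.next=prev(8) | reversed so far: 38 -> 8 -> 16 -> 5 -> 29 -> 38
Step 7: curr=12, set curr.next=prev(38) | reversed so far: 12 -> 38 -> 8 -> 16 -> 5 -> 29 -> 38

12 -> 38 -> 8 -> 16 -> 5 -> 29 -> 38 -> None


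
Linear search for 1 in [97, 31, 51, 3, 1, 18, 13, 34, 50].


i=0: 97!=1
i=1: 31!=1
i=2: 51!=1
i=3: 3!=1
i=4: 1==1 found!

Found at 4, 5 comps


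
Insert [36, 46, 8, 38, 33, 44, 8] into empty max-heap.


Insert 36: [36]
Insert 46: [46, 36]
Insert 8: [46, 36, 8]
Insert 38: [46, 38, 8, 36]
Insert 33: [46, 38, 8, 36, 33]
Insert 44: [46, 38, 44, 36, 33, 8]
Insert 8: [46, 38, 44, 36, 33, 8, 8]

Final heap: [46, 38, 44, 36, 33, 8, 8]


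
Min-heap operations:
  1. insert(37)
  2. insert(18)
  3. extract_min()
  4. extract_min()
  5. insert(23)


insert(37) -> [37]
insert(18) -> [18, 37]
extract_min()->18, [37]
extract_min()->37, []
insert(23) -> [23]

Final heap: [23]


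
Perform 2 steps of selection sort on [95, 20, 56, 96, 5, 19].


Initial: [95, 20, 56, 96, 5, 19]
Step 1: min=5 at 4
  Swap: [5, 20, 56, 96, 95, 19]
Step 2: min=19 at 5
  Swap: [5, 19, 56, 96, 95, 20]

After 2 steps: [5, 19, 56, 96, 95, 20]


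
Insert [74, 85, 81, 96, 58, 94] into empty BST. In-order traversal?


Insert 74: root
Insert 85: R from 74
Insert 81: R from 74 -> L from 85
Insert 96: R from 74 -> R from 85
Insert 58: L from 74
Insert 94: R from 74 -> R from 85 -> L from 96

In-order: [58, 74, 81, 85, 94, 96]


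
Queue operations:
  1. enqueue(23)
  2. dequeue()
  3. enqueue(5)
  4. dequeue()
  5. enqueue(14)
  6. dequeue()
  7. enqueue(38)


enqueue(23) -> [23]
dequeue()->23, []
enqueue(5) -> [5]
dequeue()->5, []
enqueue(14) -> [14]
dequeue()->14, []
enqueue(38) -> [38]

Final queue: [38]


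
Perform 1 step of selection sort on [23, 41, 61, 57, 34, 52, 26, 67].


Initial: [23, 41, 61, 57, 34, 52, 26, 67]
Step 1: min=23 at 0
  Swap: [23, 41, 61, 57, 34, 52, 26, 67]

After 1 step: [23, 41, 61, 57, 34, 52, 26, 67]


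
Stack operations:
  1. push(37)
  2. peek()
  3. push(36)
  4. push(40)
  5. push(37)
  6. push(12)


push(37) -> [37]
peek()->37
push(36) -> [37, 36]
push(40) -> [37, 36, 40]
push(37) -> [37, 36, 40, 37]
push(12) -> [37, 36, 40, 37, 12]

Final stack: [37, 36, 40, 37, 12]


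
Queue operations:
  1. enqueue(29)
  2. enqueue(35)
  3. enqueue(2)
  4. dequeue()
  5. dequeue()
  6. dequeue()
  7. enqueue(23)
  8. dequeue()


enqueue(29) -> [29]
enqueue(35) -> [29, 35]
enqueue(2) -> [29, 35, 2]
dequeue()->29, [35, 2]
dequeue()->35, [2]
dequeue()->2, []
enqueue(23) -> [23]
dequeue()->23, []

Final queue: []


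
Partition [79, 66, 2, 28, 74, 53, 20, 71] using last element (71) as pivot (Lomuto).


Pivot: 71
  66 <= 71: swap -> [66, 79, 2, 28, 74, 53, 20, 71]
  2 <= 71: swap -> [66, 2, 79, 28, 74, 53, 20, 71]
  28 <= 71: swap -> [66, 2, 28, 79, 74, 53, 20, 71]
  53 <= 71: swap -> [66, 2, 28, 53, 74, 79, 20, 71]
  20 <= 71: swap -> [66, 2, 28, 53, 20, 79, 74, 71]
Place pivot at 5: [66, 2, 28, 53, 20, 71, 74, 79]

Partitioned: [66, 2, 28, 53, 20, 71, 74, 79]


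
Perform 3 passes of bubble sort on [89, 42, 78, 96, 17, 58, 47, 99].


Initial: [89, 42, 78, 96, 17, 58, 47, 99]
Pass 1: [42, 78, 89, 17, 58, 47, 96, 99] (5 swaps)
Pass 2: [42, 78, 17, 58, 47, 89, 96, 99] (3 swaps)
Pass 3: [42, 17, 58, 47, 78, 89, 96, 99] (3 swaps)

After 3 passes: [42, 17, 58, 47, 78, 89, 96, 99]


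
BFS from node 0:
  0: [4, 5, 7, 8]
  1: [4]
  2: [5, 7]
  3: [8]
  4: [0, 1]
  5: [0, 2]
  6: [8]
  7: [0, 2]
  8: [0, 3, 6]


Visit 0, enqueue [4, 5, 7, 8]
Visit 4, enqueue [1]
Visit 5, enqueue [2]
Visit 7, enqueue []
Visit 8, enqueue [3, 6]
Visit 1, enqueue []
Visit 2, enqueue []
Visit 3, enqueue []
Visit 6, enqueue []

BFS order: [0, 4, 5, 7, 8, 1, 2, 3, 6]


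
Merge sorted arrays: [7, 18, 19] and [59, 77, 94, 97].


Take 7 from A
Take 18 from A
Take 19 from A

Merged: [7, 18, 19, 59, 77, 94, 97]


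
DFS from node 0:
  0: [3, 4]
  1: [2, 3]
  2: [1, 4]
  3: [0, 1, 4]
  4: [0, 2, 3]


Visit 0, push [4, 3]
Visit 3, push [4, 1]
Visit 1, push [2]
Visit 2, push [4]
Visit 4, push []

DFS order: [0, 3, 1, 2, 4]


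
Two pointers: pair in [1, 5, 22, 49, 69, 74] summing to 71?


lo=0(1)+hi=5(74)=75
lo=0(1)+hi=4(69)=70
lo=1(5)+hi=4(69)=74
lo=1(5)+hi=3(49)=54
lo=2(22)+hi=3(49)=71

Yes: 22+49=71


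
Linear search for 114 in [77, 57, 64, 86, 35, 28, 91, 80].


i=0: 77!=114
i=1: 57!=114
i=2: 64!=114
i=3: 86!=114
i=4: 35!=114
i=5: 28!=114
i=6: 91!=114
i=7: 80!=114

Not found, 8 comps


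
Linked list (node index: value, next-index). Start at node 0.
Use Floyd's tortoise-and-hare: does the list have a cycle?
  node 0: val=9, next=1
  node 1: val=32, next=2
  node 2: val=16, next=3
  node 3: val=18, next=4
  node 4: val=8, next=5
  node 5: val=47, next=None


Floyd's tortoise (slow, +1) and hare (fast, +2):
  init: slow=0, fast=0
  step 1: slow=1, fast=2
  step 2: slow=2, fast=4
  step 3: fast 4->5->None, no cycle

Cycle: no


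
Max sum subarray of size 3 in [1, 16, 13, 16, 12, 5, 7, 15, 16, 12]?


[0:3]: 30
[1:4]: 45
[2:5]: 41
[3:6]: 33
[4:7]: 24
[5:8]: 27
[6:9]: 38
[7:10]: 43

Max: 45 at [1:4]


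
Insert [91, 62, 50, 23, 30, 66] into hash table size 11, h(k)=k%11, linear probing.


Insert 91: h=3 -> slot 3
Insert 62: h=7 -> slot 7
Insert 50: h=6 -> slot 6
Insert 23: h=1 -> slot 1
Insert 30: h=8 -> slot 8
Insert 66: h=0 -> slot 0

Table: [66, 23, None, 91, None, None, 50, 62, 30, None, None]


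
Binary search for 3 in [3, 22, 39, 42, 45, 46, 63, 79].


Step 1: lo=0, hi=7, mid=3, val=42
Step 2: lo=0, hi=2, mid=1, val=22
Step 3: lo=0, hi=0, mid=0, val=3

Found at index 0


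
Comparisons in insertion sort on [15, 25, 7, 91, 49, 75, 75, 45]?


Algorithm: insertion sort
Input: [15, 25, 7, 91, 49, 75, 75, 45]
Sorted: [7, 15, 25, 45, 49, 75, 75, 91]

15


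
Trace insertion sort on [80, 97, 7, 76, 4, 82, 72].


Initial: [80, 97, 7, 76, 4, 82, 72]
Insert 97: [80, 97, 7, 76, 4, 82, 72]
Insert 7: [7, 80, 97, 76, 4, 82, 72]
Insert 76: [7, 76, 80, 97, 4, 82, 72]
Insert 4: [4, 7, 76, 80, 97, 82, 72]
Insert 82: [4, 7, 76, 80, 82, 97, 72]
Insert 72: [4, 7, 72, 76, 80, 82, 97]

Sorted: [4, 7, 72, 76, 80, 82, 97]


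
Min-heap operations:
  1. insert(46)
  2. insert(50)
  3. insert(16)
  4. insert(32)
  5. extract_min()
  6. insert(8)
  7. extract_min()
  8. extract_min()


insert(46) -> [46]
insert(50) -> [46, 50]
insert(16) -> [16, 50, 46]
insert(32) -> [16, 32, 46, 50]
extract_min()->16, [32, 50, 46]
insert(8) -> [8, 32, 46, 50]
extract_min()->8, [32, 50, 46]
extract_min()->32, [46, 50]

Final heap: [46, 50]


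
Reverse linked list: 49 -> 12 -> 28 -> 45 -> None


Step 1: curr=49, set curr.next=prev(None) | reversed so far: 49
Step 2: curr=12, set curr.next=prev(49) | reversed so far: 12 -> 49
Step 3: curr=28, set curr.next=prev(12) | reversed so far: 28 -> 12 -> 49
Step 4: curr=45, set curr.next=prev(28) | reversed so far: 45 -> 28 -> 12 -> 49

45 -> 28 -> 12 -> 49 -> None


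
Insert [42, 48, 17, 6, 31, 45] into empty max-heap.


Insert 42: [42]
Insert 48: [48, 42]
Insert 17: [48, 42, 17]
Insert 6: [48, 42, 17, 6]
Insert 31: [48, 42, 17, 6, 31]
Insert 45: [48, 42, 45, 6, 31, 17]

Final heap: [48, 42, 45, 6, 31, 17]


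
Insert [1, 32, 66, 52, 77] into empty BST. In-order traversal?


Insert 1: root
Insert 32: R from 1
Insert 66: R from 1 -> R from 32
Insert 52: R from 1 -> R from 32 -> L from 66
Insert 77: R from 1 -> R from 32 -> R from 66

In-order: [1, 32, 52, 66, 77]


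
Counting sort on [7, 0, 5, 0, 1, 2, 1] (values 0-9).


Input: [7, 0, 5, 0, 1, 2, 1]
Counts: [2, 2, 1, 0, 0, 1, 0, 1, 0, 0]

Sorted: [0, 0, 1, 1, 2, 5, 7]


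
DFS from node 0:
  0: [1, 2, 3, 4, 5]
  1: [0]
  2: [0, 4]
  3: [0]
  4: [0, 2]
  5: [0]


Visit 0, push [5, 4, 3, 2, 1]
Visit 1, push []
Visit 2, push [4]
Visit 4, push []
Visit 3, push []
Visit 5, push []

DFS order: [0, 1, 2, 4, 3, 5]


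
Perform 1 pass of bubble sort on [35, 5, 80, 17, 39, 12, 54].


Initial: [35, 5, 80, 17, 39, 12, 54]
Pass 1: [5, 35, 17, 39, 12, 54, 80] (5 swaps)

After 1 pass: [5, 35, 17, 39, 12, 54, 80]


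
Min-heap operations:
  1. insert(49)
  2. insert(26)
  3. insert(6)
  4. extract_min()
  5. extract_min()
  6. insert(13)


insert(49) -> [49]
insert(26) -> [26, 49]
insert(6) -> [6, 49, 26]
extract_min()->6, [26, 49]
extract_min()->26, [49]
insert(13) -> [13, 49]

Final heap: [13, 49]


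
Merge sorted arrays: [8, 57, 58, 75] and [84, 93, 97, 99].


Take 8 from A
Take 57 from A
Take 58 from A
Take 75 from A

Merged: [8, 57, 58, 75, 84, 93, 97, 99]


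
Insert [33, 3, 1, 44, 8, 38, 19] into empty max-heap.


Insert 33: [33]
Insert 3: [33, 3]
Insert 1: [33, 3, 1]
Insert 44: [44, 33, 1, 3]
Insert 8: [44, 33, 1, 3, 8]
Insert 38: [44, 33, 38, 3, 8, 1]
Insert 19: [44, 33, 38, 3, 8, 1, 19]

Final heap: [44, 33, 38, 3, 8, 1, 19]


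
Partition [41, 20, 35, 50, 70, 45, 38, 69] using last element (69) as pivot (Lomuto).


Pivot: 69
  41 <= 69: advance i (no swap)
  20 <= 69: advance i (no swap)
  35 <= 69: advance i (no swap)
  50 <= 69: advance i (no swap)
  45 <= 69: swap -> [41, 20, 35, 50, 45, 70, 38, 69]
  38 <= 69: swap -> [41, 20, 35, 50, 45, 38, 70, 69]
Place pivot at 6: [41, 20, 35, 50, 45, 38, 69, 70]

Partitioned: [41, 20, 35, 50, 45, 38, 69, 70]


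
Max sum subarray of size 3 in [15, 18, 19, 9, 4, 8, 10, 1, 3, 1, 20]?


[0:3]: 52
[1:4]: 46
[2:5]: 32
[3:6]: 21
[4:7]: 22
[5:8]: 19
[6:9]: 14
[7:10]: 5
[8:11]: 24

Max: 52 at [0:3]


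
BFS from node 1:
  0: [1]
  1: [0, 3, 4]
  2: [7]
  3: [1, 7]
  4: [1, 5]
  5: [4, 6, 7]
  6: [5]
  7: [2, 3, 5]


Visit 1, enqueue [0, 3, 4]
Visit 0, enqueue []
Visit 3, enqueue [7]
Visit 4, enqueue [5]
Visit 7, enqueue [2]
Visit 5, enqueue [6]
Visit 2, enqueue []
Visit 6, enqueue []

BFS order: [1, 0, 3, 4, 7, 5, 2, 6]


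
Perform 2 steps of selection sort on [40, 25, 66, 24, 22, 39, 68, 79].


Initial: [40, 25, 66, 24, 22, 39, 68, 79]
Step 1: min=22 at 4
  Swap: [22, 25, 66, 24, 40, 39, 68, 79]
Step 2: min=24 at 3
  Swap: [22, 24, 66, 25, 40, 39, 68, 79]

After 2 steps: [22, 24, 66, 25, 40, 39, 68, 79]


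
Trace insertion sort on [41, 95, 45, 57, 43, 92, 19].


Initial: [41, 95, 45, 57, 43, 92, 19]
Insert 95: [41, 95, 45, 57, 43, 92, 19]
Insert 45: [41, 45, 95, 57, 43, 92, 19]
Insert 57: [41, 45, 57, 95, 43, 92, 19]
Insert 43: [41, 43, 45, 57, 95, 92, 19]
Insert 92: [41, 43, 45, 57, 92, 95, 19]
Insert 19: [19, 41, 43, 45, 57, 92, 95]

Sorted: [19, 41, 43, 45, 57, 92, 95]


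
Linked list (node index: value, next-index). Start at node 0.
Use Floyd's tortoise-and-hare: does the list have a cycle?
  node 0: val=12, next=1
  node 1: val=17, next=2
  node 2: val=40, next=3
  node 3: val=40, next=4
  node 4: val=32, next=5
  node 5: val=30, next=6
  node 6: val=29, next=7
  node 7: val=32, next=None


Floyd's tortoise (slow, +1) and hare (fast, +2):
  init: slow=0, fast=0
  step 1: slow=1, fast=2
  step 2: slow=2, fast=4
  step 3: slow=3, fast=6
  step 4: fast 6->7->None, no cycle

Cycle: no


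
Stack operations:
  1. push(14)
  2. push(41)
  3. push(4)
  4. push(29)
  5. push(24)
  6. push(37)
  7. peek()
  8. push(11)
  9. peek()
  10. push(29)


push(14) -> [14]
push(41) -> [14, 41]
push(4) -> [14, 41, 4]
push(29) -> [14, 41, 4, 29]
push(24) -> [14, 41, 4, 29, 24]
push(37) -> [14, 41, 4, 29, 24, 37]
peek()->37
push(11) -> [14, 41, 4, 29, 24, 37, 11]
peek()->11
push(29) -> [14, 41, 4, 29, 24, 37, 11, 29]

Final stack: [14, 41, 4, 29, 24, 37, 11, 29]


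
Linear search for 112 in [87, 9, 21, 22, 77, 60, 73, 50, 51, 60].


i=0: 87!=112
i=1: 9!=112
i=2: 21!=112
i=3: 22!=112
i=4: 77!=112
i=5: 60!=112
i=6: 73!=112
i=7: 50!=112
i=8: 51!=112
i=9: 60!=112

Not found, 10 comps


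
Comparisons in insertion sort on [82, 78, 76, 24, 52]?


Algorithm: insertion sort
Input: [82, 78, 76, 24, 52]
Sorted: [24, 52, 76, 78, 82]

10


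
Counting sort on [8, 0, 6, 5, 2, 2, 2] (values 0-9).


Input: [8, 0, 6, 5, 2, 2, 2]
Counts: [1, 0, 3, 0, 0, 1, 1, 0, 1, 0]

Sorted: [0, 2, 2, 2, 5, 6, 8]


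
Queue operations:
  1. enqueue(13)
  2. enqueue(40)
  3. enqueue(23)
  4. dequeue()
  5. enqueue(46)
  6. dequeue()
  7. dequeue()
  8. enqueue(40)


enqueue(13) -> [13]
enqueue(40) -> [13, 40]
enqueue(23) -> [13, 40, 23]
dequeue()->13, [40, 23]
enqueue(46) -> [40, 23, 46]
dequeue()->40, [23, 46]
dequeue()->23, [46]
enqueue(40) -> [46, 40]

Final queue: [46, 40]


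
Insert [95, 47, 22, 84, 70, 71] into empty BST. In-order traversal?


Insert 95: root
Insert 47: L from 95
Insert 22: L from 95 -> L from 47
Insert 84: L from 95 -> R from 47
Insert 70: L from 95 -> R from 47 -> L from 84
Insert 71: L from 95 -> R from 47 -> L from 84 -> R from 70

In-order: [22, 47, 70, 71, 84, 95]


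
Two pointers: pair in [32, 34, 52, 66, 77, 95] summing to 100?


lo=0(32)+hi=5(95)=127
lo=0(32)+hi=4(77)=109
lo=0(32)+hi=3(66)=98
lo=1(34)+hi=3(66)=100

Yes: 34+66=100


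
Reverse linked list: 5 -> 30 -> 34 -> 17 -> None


Step 1: curr=5, set curr.next=prev(None) | reversed so far: 5
Step 2: curr=30, set curr.next=prev(5) | reversed so far: 30 -> 5
Step 3: curr=34, set curr.next=prev(30) | reversed so far: 34 -> 30 -> 5
Step 4: curr=17, set curr.next=prev(34) | reversed so far: 17 -> 34 -> 30 -> 5

17 -> 34 -> 30 -> 5 -> None


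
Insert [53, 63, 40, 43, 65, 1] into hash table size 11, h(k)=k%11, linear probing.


Insert 53: h=9 -> slot 9
Insert 63: h=8 -> slot 8
Insert 40: h=7 -> slot 7
Insert 43: h=10 -> slot 10
Insert 65: h=10, 1 probes -> slot 0
Insert 1: h=1 -> slot 1

Table: [65, 1, None, None, None, None, None, 40, 63, 53, 43]


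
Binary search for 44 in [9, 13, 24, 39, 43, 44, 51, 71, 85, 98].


Step 1: lo=0, hi=9, mid=4, val=43
Step 2: lo=5, hi=9, mid=7, val=71
Step 3: lo=5, hi=6, mid=5, val=44

Found at index 5


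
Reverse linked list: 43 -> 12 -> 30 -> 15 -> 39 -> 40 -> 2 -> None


Step 1: curr=43, set curr.next=prev(None) | reversed so far: 43
Step 2: curr=12, set curr.next=prev(43) | reversed so far: 12 -> 43
Step 3: curr=30, set curr.next=prev(12) | reversed so far: 30 -> 12 -> 43
Step 4: curr=15, set curr.next=prev(30) | reversed so far: 15 -> 30 -> 12 -> 43
Step 5: curr=39, set curr.next=prev(15) | reversed so far: 39 -> 15 -> 30 -> 12 -> 43
Step 6: curr=40, set curr.next=prev(39) | reversed so far: 40 -> 39 -> 15 -> 30 -> 12 -> 43
Step 7: curr=2, set curr.next=prev(40) | reversed so far: 2 -> 40 -> 39 -> 15 -> 30 -> 12 -> 43

2 -> 40 -> 39 -> 15 -> 30 -> 12 -> 43 -> None


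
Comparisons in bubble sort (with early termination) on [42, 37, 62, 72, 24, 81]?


Algorithm: bubble sort (with early termination)
Input: [42, 37, 62, 72, 24, 81]
Sorted: [24, 37, 42, 62, 72, 81]

15


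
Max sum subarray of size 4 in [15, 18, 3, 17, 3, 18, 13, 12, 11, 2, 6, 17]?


[0:4]: 53
[1:5]: 41
[2:6]: 41
[3:7]: 51
[4:8]: 46
[5:9]: 54
[6:10]: 38
[7:11]: 31
[8:12]: 36

Max: 54 at [5:9]


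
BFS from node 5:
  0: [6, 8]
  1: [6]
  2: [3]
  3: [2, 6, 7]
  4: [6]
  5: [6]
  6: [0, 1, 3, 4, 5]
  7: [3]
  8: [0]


Visit 5, enqueue [6]
Visit 6, enqueue [0, 1, 3, 4]
Visit 0, enqueue [8]
Visit 1, enqueue []
Visit 3, enqueue [2, 7]
Visit 4, enqueue []
Visit 8, enqueue []
Visit 2, enqueue []
Visit 7, enqueue []

BFS order: [5, 6, 0, 1, 3, 4, 8, 2, 7]


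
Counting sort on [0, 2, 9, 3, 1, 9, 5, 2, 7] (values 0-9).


Input: [0, 2, 9, 3, 1, 9, 5, 2, 7]
Counts: [1, 1, 2, 1, 0, 1, 0, 1, 0, 2]

Sorted: [0, 1, 2, 2, 3, 5, 7, 9, 9]


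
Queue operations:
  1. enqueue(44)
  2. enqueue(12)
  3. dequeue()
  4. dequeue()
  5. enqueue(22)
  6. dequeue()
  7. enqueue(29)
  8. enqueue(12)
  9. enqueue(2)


enqueue(44) -> [44]
enqueue(12) -> [44, 12]
dequeue()->44, [12]
dequeue()->12, []
enqueue(22) -> [22]
dequeue()->22, []
enqueue(29) -> [29]
enqueue(12) -> [29, 12]
enqueue(2) -> [29, 12, 2]

Final queue: [29, 12, 2]


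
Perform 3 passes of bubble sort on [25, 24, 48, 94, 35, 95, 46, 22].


Initial: [25, 24, 48, 94, 35, 95, 46, 22]
Pass 1: [24, 25, 48, 35, 94, 46, 22, 95] (4 swaps)
Pass 2: [24, 25, 35, 48, 46, 22, 94, 95] (3 swaps)
Pass 3: [24, 25, 35, 46, 22, 48, 94, 95] (2 swaps)

After 3 passes: [24, 25, 35, 46, 22, 48, 94, 95]


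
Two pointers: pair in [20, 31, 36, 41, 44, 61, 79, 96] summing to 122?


lo=0(20)+hi=7(96)=116
lo=1(31)+hi=7(96)=127
lo=1(31)+hi=6(79)=110
lo=2(36)+hi=6(79)=115
lo=3(41)+hi=6(79)=120
lo=4(44)+hi=6(79)=123
lo=4(44)+hi=5(61)=105

No pair found


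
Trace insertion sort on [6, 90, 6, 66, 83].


Initial: [6, 90, 6, 66, 83]
Insert 90: [6, 90, 6, 66, 83]
Insert 6: [6, 6, 90, 66, 83]
Insert 66: [6, 6, 66, 90, 83]
Insert 83: [6, 6, 66, 83, 90]

Sorted: [6, 6, 66, 83, 90]


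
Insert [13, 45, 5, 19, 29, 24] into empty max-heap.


Insert 13: [13]
Insert 45: [45, 13]
Insert 5: [45, 13, 5]
Insert 19: [45, 19, 5, 13]
Insert 29: [45, 29, 5, 13, 19]
Insert 24: [45, 29, 24, 13, 19, 5]

Final heap: [45, 29, 24, 13, 19, 5]


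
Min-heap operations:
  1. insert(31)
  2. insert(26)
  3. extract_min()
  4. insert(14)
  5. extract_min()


insert(31) -> [31]
insert(26) -> [26, 31]
extract_min()->26, [31]
insert(14) -> [14, 31]
extract_min()->14, [31]

Final heap: [31]


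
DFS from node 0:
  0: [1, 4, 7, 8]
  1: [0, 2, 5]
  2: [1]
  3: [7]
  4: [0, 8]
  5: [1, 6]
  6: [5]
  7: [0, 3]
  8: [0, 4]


Visit 0, push [8, 7, 4, 1]
Visit 1, push [5, 2]
Visit 2, push []
Visit 5, push [6]
Visit 6, push []
Visit 4, push [8]
Visit 8, push []
Visit 7, push [3]
Visit 3, push []

DFS order: [0, 1, 2, 5, 6, 4, 8, 7, 3]


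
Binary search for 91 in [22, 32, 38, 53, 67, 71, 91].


Step 1: lo=0, hi=6, mid=3, val=53
Step 2: lo=4, hi=6, mid=5, val=71
Step 3: lo=6, hi=6, mid=6, val=91

Found at index 6


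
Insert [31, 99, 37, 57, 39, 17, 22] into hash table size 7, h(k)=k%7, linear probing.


Insert 31: h=3 -> slot 3
Insert 99: h=1 -> slot 1
Insert 37: h=2 -> slot 2
Insert 57: h=1, 3 probes -> slot 4
Insert 39: h=4, 1 probes -> slot 5
Insert 17: h=3, 3 probes -> slot 6
Insert 22: h=1, 6 probes -> slot 0

Table: [22, 99, 37, 31, 57, 39, 17]


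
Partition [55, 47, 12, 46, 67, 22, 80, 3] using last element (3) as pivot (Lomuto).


Pivot: 3
Place pivot at 0: [3, 47, 12, 46, 67, 22, 80, 55]

Partitioned: [3, 47, 12, 46, 67, 22, 80, 55]


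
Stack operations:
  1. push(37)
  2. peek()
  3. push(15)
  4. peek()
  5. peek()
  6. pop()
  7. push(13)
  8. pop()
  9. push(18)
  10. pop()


push(37) -> [37]
peek()->37
push(15) -> [37, 15]
peek()->15
peek()->15
pop()->15, [37]
push(13) -> [37, 13]
pop()->13, [37]
push(18) -> [37, 18]
pop()->18, [37]

Final stack: [37]


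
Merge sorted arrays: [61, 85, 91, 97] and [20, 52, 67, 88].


Take 20 from B
Take 52 from B
Take 61 from A
Take 67 from B
Take 85 from A
Take 88 from B

Merged: [20, 52, 61, 67, 85, 88, 91, 97]


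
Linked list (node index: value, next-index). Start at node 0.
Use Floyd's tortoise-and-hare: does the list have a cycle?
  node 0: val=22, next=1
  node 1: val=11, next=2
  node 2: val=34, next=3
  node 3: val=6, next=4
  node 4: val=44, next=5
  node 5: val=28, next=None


Floyd's tortoise (slow, +1) and hare (fast, +2):
  init: slow=0, fast=0
  step 1: slow=1, fast=2
  step 2: slow=2, fast=4
  step 3: fast 4->5->None, no cycle

Cycle: no


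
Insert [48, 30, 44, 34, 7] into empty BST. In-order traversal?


Insert 48: root
Insert 30: L from 48
Insert 44: L from 48 -> R from 30
Insert 34: L from 48 -> R from 30 -> L from 44
Insert 7: L from 48 -> L from 30

In-order: [7, 30, 34, 44, 48]


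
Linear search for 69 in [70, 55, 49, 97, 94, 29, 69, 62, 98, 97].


i=0: 70!=69
i=1: 55!=69
i=2: 49!=69
i=3: 97!=69
i=4: 94!=69
i=5: 29!=69
i=6: 69==69 found!

Found at 6, 7 comps


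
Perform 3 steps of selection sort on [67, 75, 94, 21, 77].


Initial: [67, 75, 94, 21, 77]
Step 1: min=21 at 3
  Swap: [21, 75, 94, 67, 77]
Step 2: min=67 at 3
  Swap: [21, 67, 94, 75, 77]
Step 3: min=75 at 3
  Swap: [21, 67, 75, 94, 77]

After 3 steps: [21, 67, 75, 94, 77]


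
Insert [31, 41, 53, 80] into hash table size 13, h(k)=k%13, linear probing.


Insert 31: h=5 -> slot 5
Insert 41: h=2 -> slot 2
Insert 53: h=1 -> slot 1
Insert 80: h=2, 1 probes -> slot 3

Table: [None, 53, 41, 80, None, 31, None, None, None, None, None, None, None]


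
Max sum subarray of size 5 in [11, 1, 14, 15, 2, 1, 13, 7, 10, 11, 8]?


[0:5]: 43
[1:6]: 33
[2:7]: 45
[3:8]: 38
[4:9]: 33
[5:10]: 42
[6:11]: 49

Max: 49 at [6:11]


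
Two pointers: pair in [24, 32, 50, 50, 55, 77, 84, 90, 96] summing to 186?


lo=0(24)+hi=8(96)=120
lo=1(32)+hi=8(96)=128
lo=2(50)+hi=8(96)=146
lo=3(50)+hi=8(96)=146
lo=4(55)+hi=8(96)=151
lo=5(77)+hi=8(96)=173
lo=6(84)+hi=8(96)=180
lo=7(90)+hi=8(96)=186

Yes: 90+96=186
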